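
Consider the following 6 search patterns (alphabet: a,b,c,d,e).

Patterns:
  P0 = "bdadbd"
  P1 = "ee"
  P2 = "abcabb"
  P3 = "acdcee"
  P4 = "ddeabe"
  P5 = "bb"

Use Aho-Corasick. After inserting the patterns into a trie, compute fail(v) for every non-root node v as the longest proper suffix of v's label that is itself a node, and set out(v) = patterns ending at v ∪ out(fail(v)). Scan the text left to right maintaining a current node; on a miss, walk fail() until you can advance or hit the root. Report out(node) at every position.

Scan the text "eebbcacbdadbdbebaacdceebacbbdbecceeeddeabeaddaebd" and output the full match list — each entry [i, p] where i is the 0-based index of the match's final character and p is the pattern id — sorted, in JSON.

Build:
Trie (insert patterns):
  n0 'ε': a→9 b→1 d→20 e→7
  n1 'b': b→26 d→2
  n2 'bd': a→3
  n3 'bda': d→4
  n4 'bdad': b→5
  n5 'bdadb': d→6
  n6 'bdadbd': ·  ←P0
  n7 'e': e→8
  n8 'ee': ·  ←P1
  n9 'a': b→10 c→15
  n10 'ab': c→11
  n11 'abc': a→12
  n12 'abca': b→13
  n13 'abcab': b→14
  n14 'abcabb': ·  ←P2
  n15 'ac': d→16
  n16 'acd': c→17
  n17 'acdc': e→18
  n18 'acdce': e→19
  n19 'acdcee': ·  ←P3
  n20 'd': d→21
  n21 'dd': e→22
  n22 'dde': a→23
  n23 'ddea': b→24
  n24 'ddeab': e→25
  n25 'ddeabe': ·  ←P4
  n26 'bb': ·  ←P5

Failure links (BFS by depth):
  n1('b'): parent n0 fail=0; on 'b' 0 → fail=0;  out ∅∪∅=∅
  n7('e'): parent n0 fail=0; on 'e' 0 → fail=0;  out ∅∪∅=∅
  n9('a'): parent n0 fail=0; on 'a' 0 → fail=0;  out ∅∪∅=∅
  n20('d'): parent n0 fail=0; on 'd' 0 → fail=0;  out ∅∪∅=∅
  n2('bd'): parent n1 fail=0; on 'd' 0 → fail=20;  out ∅∪∅=∅
  n8('ee'): parent n7 fail=0; on 'e' 0 → fail=7;  out {1}∪∅={1}
  n10('ab'): parent n9 fail=0; on 'b' 0 → fail=1;  out ∅∪∅=∅
  n15('ac'): parent n9 fail=0; on 'c' 0 → fail=0;  out ∅∪∅=∅
  n21('dd'): parent n20 fail=0; on 'd' 0 → fail=20;  out ∅∪∅=∅
  n26('bb'): parent n1 fail=0; on 'b' 0 → fail=1;  out {5}∪∅={5}
  n3('bda'): parent n2 fail=20; on 'a' 20→0 → fail=9;  out ∅∪∅=∅
  n11('abc'): parent n10 fail=1; on 'c' 1→0 → fail=0;  out ∅∪∅=∅
  n16('acd'): parent n15 fail=0; on 'd' 0 → fail=20;  out ∅∪∅=∅
  n22('dde'): parent n21 fail=20; on 'e' 20→0 → fail=7;  out ∅∪∅=∅
  n4('bdad'): parent n3 fail=9; on 'd' 9→0 → fail=20;  out ∅∪∅=∅
  n12('abca'): parent n11 fail=0; on 'a' 0 → fail=9;  out ∅∪∅=∅
  n17('acdc'): parent n16 fail=20; on 'c' 20→0 → fail=0;  out ∅∪∅=∅
  n23('ddea'): parent n22 fail=7; on 'a' 7→0 → fail=9;  out ∅∪∅=∅
  n5('bdadb'): parent n4 fail=20; on 'b' 20→0 → fail=1;  out ∅∪∅=∅
  n13('abcab'): parent n12 fail=9; on 'b' 9 → fail=10;  out ∅∪∅=∅
  n18('acdce'): parent n17 fail=0; on 'e' 0 → fail=7;  out ∅∪∅=∅
  n24('ddeab'): parent n23 fail=9; on 'b' 9 → fail=10;  out ∅∪∅=∅
  n6('bdadbd'): parent n5 fail=1; on 'd' 1 → fail=2;  out {0}∪∅={0}
  n14('abcabb'): parent n13 fail=10; on 'b' 10→1 → fail=26;  out {2}∪{5}={2,5}
  n19('acdcee'): parent n18 fail=7; on 'e' 7 → fail=8;  out {3}∪{1}={1,3}
  n25('ddeabe'): parent n24 fail=10; on 'e' 10→1→0 → fail=7;  out {4}∪∅={4}

Scan:
pos 0 'e': at 7
pos 1 'e': at 8  → match P1@[0:1]
pos 2 'b': at 1 (fail-walked)
pos 3 'b': at 26  → match P5@[2:3]
pos 4 'c': at 0 (fail-walked)
pos 5 'a': at 9
pos 6 'c': at 15
pos 7 'b': at 1 (fail-walked)
pos 8 'd': at 2
pos 9 'a': at 3
pos 10 'd': at 4
pos 11 'b': at 5
pos 12 'd': at 6  → match P0@[7:12]
pos 13 'b': at 1 (fail-walked)
pos 14 'e': at 7 (fail-walked)
pos 15 'b': at 1 (fail-walked)
pos 16 'a': at 9 (fail-walked)
pos 17 'a': at 9 (fail-walked)
pos 18 'c': at 15
pos 19 'd': at 16
pos 20 'c': at 17
pos 21 'e': at 18
pos 22 'e': at 19  → match P1@[21:22],P3@[17:22]
pos 23 'b': at 1 (fail-walked)
pos 24 'a': at 9 (fail-walked)
pos 25 'c': at 15
pos 26 'b': at 1 (fail-walked)
pos 27 'b': at 26  → match P5@[26:27]
pos 28 'd': at 2 (fail-walked)
pos 29 'b': at 1 (fail-walked)
pos 30 'e': at 7 (fail-walked)
pos 31 'c': at 0 (fail-walked)
pos 32 'c': at 0
pos 33 'e': at 7
pos 34 'e': at 8  → match P1@[33:34]
pos 35 'e': at 8 (fail-walked)  → match P1@[34:35]
pos 36 'd': at 20 (fail-walked)
pos 37 'd': at 21
pos 38 'e': at 22
pos 39 'a': at 23
pos 40 'b': at 24
pos 41 'e': at 25  → match P4@[36:41]
pos 42 'a': at 9 (fail-walked)
pos 43 'd': at 20 (fail-walked)
pos 44 'd': at 21
pos 45 'a': at 9 (fail-walked)
pos 46 'e': at 7 (fail-walked)
pos 47 'b': at 1 (fail-walked)
pos 48 'd': at 2

Result: [[1,1],[3,5],[12,0],[22,1],[22,3],[27,5],[34,1],[35,1],[41,4]]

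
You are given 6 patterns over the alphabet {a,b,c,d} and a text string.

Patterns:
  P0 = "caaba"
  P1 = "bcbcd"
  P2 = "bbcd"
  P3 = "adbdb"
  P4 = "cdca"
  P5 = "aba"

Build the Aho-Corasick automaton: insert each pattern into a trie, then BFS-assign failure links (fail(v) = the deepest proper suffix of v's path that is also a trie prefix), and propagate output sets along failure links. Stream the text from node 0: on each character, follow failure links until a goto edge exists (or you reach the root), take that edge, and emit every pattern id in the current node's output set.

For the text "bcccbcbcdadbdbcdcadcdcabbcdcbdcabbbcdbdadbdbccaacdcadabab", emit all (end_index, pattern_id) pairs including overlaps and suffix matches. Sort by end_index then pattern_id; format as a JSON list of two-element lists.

Build:
Trie nodes:
  n0 'ε': a→14 b→6 c→1
  n1 'c': a→2 d→19
  n2 'ca': a→3
  n3 'caa': b→4
  n4 'caab': a→5
  n5 'caaba': ·  ←P0
  n6 'b': b→11 c→7
  n7 'bc': b→8
  n8 'bcb': c→9
  n9 'bcbc': d→10
  n10 'bcbcd': ·  ←P1
  n11 'bb': c→12
  n12 'bbc': d→13
  n13 'bbcd': ·  ←P2
  n14 'a': b→22 d→15
  n15 'ad': b→16
  n16 'adb': d→17
  n17 'adbd': b→18
  n18 'adbdb': ·  ←P3
  n19 'cd': c→20
  n20 'cdc': a→21
  n21 'cdca': ·  ←P4
  n22 'ab': a→23
  n23 'aba': ·  ←P5

Failure links (BFS by depth):
  n1('c'): parent n0 fail=0; on 'c' 0 → fail=0;  out ∅∪∅=∅
  n6('b'): parent n0 fail=0; on 'b' 0 → fail=0;  out ∅∪∅=∅
  n14('a'): parent n0 fail=0; on 'a' 0 → fail=0;  out ∅∪∅=∅
  n2('ca'): parent n1 fail=0; on 'a' 0 → fail=14;  out ∅∪∅=∅
  n7('bc'): parent n6 fail=0; on 'c' 0 → fail=1;  out ∅∪∅=∅
  n11('bb'): parent n6 fail=0; on 'b' 0 → fail=6;  out ∅∪∅=∅
  n15('ad'): parent n14 fail=0; on 'd' 0 → fail=0;  out ∅∪∅=∅
  n19('cd'): parent n1 fail=0; on 'd' 0 → fail=0;  out ∅∪∅=∅
  n22('ab'): parent n14 fail=0; on 'b' 0 → fail=6;  out ∅∪∅=∅
  n3('caa'): parent n2 fail=14; on 'a' 14→0 → fail=14;  out ∅∪∅=∅
  n8('bcb'): parent n7 fail=1; on 'b' 1→0 → fail=6;  out ∅∪∅=∅
  n12('bbc'): parent n11 fail=6; on 'c' 6 → fail=7;  out ∅∪∅=∅
  n16('adb'): parent n15 fail=0; on 'b' 0 → fail=6;  out ∅∪∅=∅
  n20('cdc'): parent n19 fail=0; on 'c' 0 → fail=1;  out ∅∪∅=∅
  n23('aba'): parent n22 fail=6; on 'a' 6→0 → fail=14;  out {5}∪∅={5}
  n4('caab'): parent n3 fail=14; on 'b' 14 → fail=22;  out ∅∪∅=∅
  n9('bcbc'): parent n8 fail=6; on 'c' 6 → fail=7;  out ∅∪∅=∅
  n13('bbcd'): parent n12 fail=7; on 'd' 7→1 → fail=19;  out {2}∪∅={2}
  n17('adbd'): parent n16 fail=6; on 'd' 6→0 → fail=0;  out ∅∪∅=∅
  n21('cdca'): parent n20 fail=1; on 'a' 1 → fail=2;  out {4}∪∅={4}
  n5('caaba'): parent n4 fail=22; on 'a' 22 → fail=23;  out {0}∪{5}={0,5}
  n10('bcbcd'): parent n9 fail=7; on 'd' 7→1 → fail=19;  out {1}∪∅={1}
  n18('adbdb'): parent n17 fail=0; on 'b' 0 → fail=6;  out {3}∪∅={3}

Run:
[0] read 'b'  n0⇒n6
[1] read 'c'  n6⇒n7
[2] read 'c'  n7⇒n1 (fail-walked)
[3] read 'c'  n1⇒n1 (fail-walked)
[4] read 'b'  n1⇒n6 (fail-walked)
[5] read 'c'  n6⇒n7
[6] read 'b'  n7⇒n8
[7] read 'c'  n8⇒n9
[8] read 'd'  n9⇒n10  → match P1@[4:8]
[9] read 'a'  n10⇒n14 (fail-walked)
[10] read 'd'  n14⇒n15
[11] read 'b'  n15⇒n16
[12] read 'd'  n16⇒n17
[13] read 'b'  n17⇒n18  → match P3@[9:13]
[14] read 'c'  n18⇒n7 (fail-walked)
[15] read 'd'  n7⇒n19 (fail-walked)
[16] read 'c'  n19⇒n20
[17] read 'a'  n20⇒n21  → match P4@[14:17]
[18] read 'd'  n21⇒n15 (fail-walked)
[19] read 'c'  n15⇒n1 (fail-walked)
[20] read 'd'  n1⇒n19
[21] read 'c'  n19⇒n20
[22] read 'a'  n20⇒n21  → match P4@[19:22]
[23] read 'b'  n21⇒n22 (fail-walked)
[24] read 'b'  n22⇒n11 (fail-walked)
[25] read 'c'  n11⇒n12
[26] read 'd'  n12⇒n13  → match P2@[23:26]
[27] read 'c'  n13⇒n20 (fail-walked)
[28] read 'b'  n20⇒n6 (fail-walked)
[29] read 'd'  n6⇒n0 (fail-walked)
[30] read 'c'  n0⇒n1
[31] read 'a'  n1⇒n2
[32] read 'b'  n2⇒n22 (fail-walked)
[33] read 'b'  n22⇒n11 (fail-walked)
[34] read 'b'  n11⇒n11 (fail-walked)
[35] read 'c'  n11⇒n12
[36] read 'd'  n12⇒n13  → match P2@[33:36]
[37] read 'b'  n13⇒n6 (fail-walked)
[38] read 'd'  n6⇒n0 (fail-walked)
[39] read 'a'  n0⇒n14
[40] read 'd'  n14⇒n15
[41] read 'b'  n15⇒n16
[42] read 'd'  n16⇒n17
[43] read 'b'  n17⇒n18  → match P3@[39:43]
[44] read 'c'  n18⇒n7 (fail-walked)
[45] read 'c'  n7⇒n1 (fail-walked)
[46] read 'a'  n1⇒n2
[47] read 'a'  n2⇒n3
[48] read 'c'  n3⇒n1 (fail-walked)
[49] read 'd'  n1⇒n19
[50] read 'c'  n19⇒n20
[51] read 'a'  n20⇒n21  → match P4@[48:51]
[52] read 'd'  n21⇒n15 (fail-walked)
[53] read 'a'  n15⇒n14 (fail-walked)
[54] read 'b'  n14⇒n22
[55] read 'a'  n22⇒n23  → match P5@[53:55]
[56] read 'b'  n23⇒n22 (fail-walked)

Result: [[8,1],[13,3],[17,4],[22,4],[26,2],[36,2],[43,3],[51,4],[55,5]]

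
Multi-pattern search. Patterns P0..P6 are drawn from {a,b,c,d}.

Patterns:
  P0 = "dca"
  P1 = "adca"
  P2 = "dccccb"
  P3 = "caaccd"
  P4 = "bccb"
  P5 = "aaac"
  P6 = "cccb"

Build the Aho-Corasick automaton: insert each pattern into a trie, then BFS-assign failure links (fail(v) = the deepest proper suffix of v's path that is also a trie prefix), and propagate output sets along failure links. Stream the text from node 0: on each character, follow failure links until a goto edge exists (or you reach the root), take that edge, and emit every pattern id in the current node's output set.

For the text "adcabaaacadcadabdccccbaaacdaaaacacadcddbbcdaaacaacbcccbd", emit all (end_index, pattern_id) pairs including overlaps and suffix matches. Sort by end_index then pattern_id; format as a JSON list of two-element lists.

Construct AC machine:
Trie nodes:
  n0 'ε': a→4 b→18 c→12 d→1
  n1 'd': c→2
  n2 'dc': a→3 c→8
  n3 'dca': ·  [P0 ends]
  n4 'a': a→22 d→5
  n5 'ad': c→6
  n6 'adc': a→7
  n7 'adca': ·  [P1 ends]
  n8 'dcc': c→9
  n9 'dccc': c→10
  n10 'dcccc': b→11
  n11 'dccccb': ·  [P2 ends]
  n12 'c': a→13 c→25
  n13 'ca': a→14
  n14 'caa': c→15
  n15 'caac': c→16
  n16 'caacc': d→17
  n17 'caaccd': ·  [P3 ends]
  n18 'b': c→19
  n19 'bc': c→20
  n20 'bcc': b→21
  n21 'bccb': ·  [P4 ends]
  n22 'aa': a→23
  n23 'aaa': c→24
  n24 'aaac': ·  [P5 ends]
  n25 'cc': c→26
  n26 'ccc': b→27
  n27 'cccb': ·  [P6 ends]

Failure links (BFS by depth):
  fail(1) 'd': from fail(0)=0 chase 'd': 0 ⇒ 0;  out=∅∪out(0)=∅
  fail(4) 'a': from fail(0)=0 chase 'a': 0 ⇒ 0;  out=∅∪out(0)=∅
  fail(12) 'c': from fail(0)=0 chase 'c': 0 ⇒ 0;  out=∅∪out(0)=∅
  fail(18) 'b': from fail(0)=0 chase 'b': 0 ⇒ 0;  out=∅∪out(0)=∅
  fail(2) 'dc': from fail(1)=0 chase 'c': 0 ⇒ 12;  out=∅∪out(12)=∅
  fail(5) 'ad': from fail(4)=0 chase 'd': 0 ⇒ 1;  out=∅∪out(1)=∅
  fail(13) 'ca': from fail(12)=0 chase 'a': 0 ⇒ 4;  out=∅∪out(4)=∅
  fail(19) 'bc': from fail(18)=0 chase 'c': 0 ⇒ 12;  out=∅∪out(12)=∅
  fail(22) 'aa': from fail(4)=0 chase 'a': 0 ⇒ 4;  out=∅∪out(4)=∅
  fail(25) 'cc': from fail(12)=0 chase 'c': 0 ⇒ 12;  out=∅∪out(12)=∅
  fail(3) 'dca': from fail(2)=12 chase 'a': 12 ⇒ 13;  out={0}∪out(13)={0}
  fail(6) 'adc': from fail(5)=1 chase 'c': 1 ⇒ 2;  out=∅∪out(2)=∅
  fail(8) 'dcc': from fail(2)=12 chase 'c': 12 ⇒ 25;  out=∅∪out(25)=∅
  fail(14) 'caa': from fail(13)=4 chase 'a': 4 ⇒ 22;  out=∅∪out(22)=∅
  fail(20) 'bcc': from fail(19)=12 chase 'c': 12 ⇒ 25;  out=∅∪out(25)=∅
  fail(23) 'aaa': from fail(22)=4 chase 'a': 4 ⇒ 22;  out=∅∪out(22)=∅
  fail(26) 'ccc': from fail(25)=12 chase 'c': 12 ⇒ 25;  out=∅∪out(25)=∅
  fail(7) 'adca': from fail(6)=2 chase 'a': 2 ⇒ 3;  out={1}∪out(3)={0,1}
  fail(9) 'dccc': from fail(8)=25 chase 'c': 25 ⇒ 26;  out=∅∪out(26)=∅
  fail(15) 'caac': from fail(14)=22 chase 'c': 22→4→0 ⇒ 12;  out=∅∪out(12)=∅
  fail(21) 'bccb': from fail(20)=25 chase 'b': 25→12→0 ⇒ 18;  out={4}∪out(18)={4}
  fail(24) 'aaac': from fail(23)=22 chase 'c': 22→4→0 ⇒ 12;  out={5}∪out(12)={5}
  fail(27) 'cccb': from fail(26)=25 chase 'b': 25→12→0 ⇒ 18;  out={6}∪out(18)={6}
  fail(10) 'dcccc': from fail(9)=26 chase 'c': 26→25 ⇒ 26;  out=∅∪out(26)=∅
  fail(16) 'caacc': from fail(15)=12 chase 'c': 12 ⇒ 25;  out=∅∪out(25)=∅
  fail(11) 'dccccb': from fail(10)=26 chase 'b': 26 ⇒ 27;  out={2}∪out(27)={2,6}
  fail(17) 'caaccd': from fail(16)=25 chase 'd': 25→12→0 ⇒ 1;  out={3}∪out(1)={3}

Text stream:
[0] read 'a'  n0⇒n4
[1] read 'd'  n4⇒n5
[2] read 'c'  n5⇒n6
[3] read 'a'  n6⇒n7  emit P0@[1:3],P1@[0:3]
[4] read 'b'  n7⇒n18 ·f
[5] read 'a'  n18⇒n4 ·f
[6] read 'a'  n4⇒n22
[7] read 'a'  n22⇒n23
[8] read 'c'  n23⇒n24  emit P5@[5:8]
[9] read 'a'  n24⇒n13 ·f
[10] read 'd'  n13⇒n5 ·f
[11] read 'c'  n5⇒n6
[12] read 'a'  n6⇒n7  emit P0@[10:12],P1@[9:12]
[13] read 'd'  n7⇒n5 ·f
[14] read 'a'  n5⇒n4 ·f
[15] read 'b'  n4⇒n18 ·f
[16] read 'd'  n18⇒n1 ·f
[17] read 'c'  n1⇒n2
[18] read 'c'  n2⇒n8
[19] read 'c'  n8⇒n9
[20] read 'c'  n9⇒n10
[21] read 'b'  n10⇒n11  emit P2@[16:21],P6@[18:21]
[22] read 'a'  n11⇒n4 ·f
[23] read 'a'  n4⇒n22
[24] read 'a'  n22⇒n23
[25] read 'c'  n23⇒n24  emit P5@[22:25]
[26] read 'd'  n24⇒n1 ·f
[27] read 'a'  n1⇒n4 ·f
[28] read 'a'  n4⇒n22
[29] read 'a'  n22⇒n23
[30] read 'a'  n23⇒n23 ·f
[31] read 'c'  n23⇒n24  emit P5@[28:31]
[32] read 'a'  n24⇒n13 ·f
[33] read 'c'  n13⇒n12 ·f
[34] read 'a'  n12⇒n13
[35] read 'd'  n13⇒n5 ·f
[36] read 'c'  n5⇒n6
[37] read 'd'  n6⇒n1 ·f
[38] read 'd'  n1⇒n1 ·f
[39] read 'b'  n1⇒n18 ·f
[40] read 'b'  n18⇒n18 ·f
[41] read 'c'  n18⇒n19
[42] read 'd'  n19⇒n1 ·f
[43] read 'a'  n1⇒n4 ·f
[44] read 'a'  n4⇒n22
[45] read 'a'  n22⇒n23
[46] read 'c'  n23⇒n24  emit P5@[43:46]
[47] read 'a'  n24⇒n13 ·f
[48] read 'a'  n13⇒n14
[49] read 'c'  n14⇒n15
[50] read 'b'  n15⇒n18 ·f
[51] read 'c'  n18⇒n19
[52] read 'c'  n19⇒n20
[53] read 'c'  n20⇒n26 ·f
[54] read 'b'  n26⇒n27  emit P6@[51:54]
[55] read 'd'  n27⇒n1 ·f

Result: [[3,0],[3,1],[8,5],[12,0],[12,1],[21,2],[21,6],[25,5],[31,5],[46,5],[54,6]]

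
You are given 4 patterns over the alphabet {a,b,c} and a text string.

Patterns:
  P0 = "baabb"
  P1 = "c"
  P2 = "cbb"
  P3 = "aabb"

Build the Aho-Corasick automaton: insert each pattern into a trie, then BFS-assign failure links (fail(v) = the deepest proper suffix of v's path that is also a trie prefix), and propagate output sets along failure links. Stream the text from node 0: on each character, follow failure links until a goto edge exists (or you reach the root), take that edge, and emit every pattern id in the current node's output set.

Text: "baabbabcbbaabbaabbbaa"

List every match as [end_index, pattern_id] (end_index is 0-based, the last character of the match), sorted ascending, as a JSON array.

Build:
Trie (insert patterns):
  0='ε' goto a→9 b→1 c→6
  1='b' goto a→2
  2='ba' goto a→3
  3='baa' goto b→4
  4='baab' goto b→5
  5='baabb' goto ·  [P0 ends]
  6='c' goto b→7  [P1 ends]
  7='cb' goto b→8
  8='cbb' goto ·  [P2 ends]
  9='a' goto a→10
  10='aa' goto b→11
  11='aab' goto b→12
  12='aabb' goto ·  [P3 ends]

Failure links (BFS by depth):
  fail(1) 'b': from fail(0)=0 chase 'b': 0 ⇒ 0;  out=∅∪out(0)=∅
  fail(6) 'c': from fail(0)=0 chase 'c': 0 ⇒ 0;  out={1}∪out(0)={1}
  fail(9) 'a': from fail(0)=0 chase 'a': 0 ⇒ 0;  out=∅∪out(0)=∅
  fail(2) 'ba': from fail(1)=0 chase 'a': 0 ⇒ 9;  out=∅∪out(9)=∅
  fail(7) 'cb': from fail(6)=0 chase 'b': 0 ⇒ 1;  out=∅∪out(1)=∅
  fail(10) 'aa': from fail(9)=0 chase 'a': 0 ⇒ 9;  out=∅∪out(9)=∅
  fail(3) 'baa': from fail(2)=9 chase 'a': 9 ⇒ 10;  out=∅∪out(10)=∅
  fail(8) 'cbb': from fail(7)=1 chase 'b': 1→0 ⇒ 1;  out={2}∪out(1)={2}
  fail(11) 'aab': from fail(10)=9 chase 'b': 9→0 ⇒ 1;  out=∅∪out(1)=∅
  fail(4) 'baab': from fail(3)=10 chase 'b': 10 ⇒ 11;  out=∅∪out(11)=∅
  fail(12) 'aabb': from fail(11)=1 chase 'b': 1→0 ⇒ 1;  out={3}∪out(1)={3}
  fail(5) 'baabb': from fail(4)=11 chase 'b': 11 ⇒ 12;  out={0}∪out(12)={0,3}

Text stream:
i=0 'b': node 0→1
i=1 'a': node 1→2
i=2 'a': node 2→3
i=3 'b': node 3→4
i=4 'b': node 4→5  emit P0@[0:4],P3@[1:4]
i=5 'a': node 5→2 ·f
i=6 'b': node 2→1 ·f
i=7 'c': node 1→6 ·f  emit P1@[7:7]
i=8 'b': node 6→7
i=9 'b': node 7→8  emit P2@[7:9]
i=10 'a': node 8→2 ·f
i=11 'a': node 2→3
i=12 'b': node 3→4
i=13 'b': node 4→5  emit P0@[9:13],P3@[10:13]
i=14 'a': node 5→2 ·f
i=15 'a': node 2→3
i=16 'b': node 3→4
i=17 'b': node 4→5  emit P0@[13:17],P3@[14:17]
i=18 'b': node 5→1 ·f
i=19 'a': node 1→2
i=20 'a': node 2→3

All matches (sorted): [[4,0],[4,3],[7,1],[9,2],[13,0],[13,3],[17,0],[17,3]]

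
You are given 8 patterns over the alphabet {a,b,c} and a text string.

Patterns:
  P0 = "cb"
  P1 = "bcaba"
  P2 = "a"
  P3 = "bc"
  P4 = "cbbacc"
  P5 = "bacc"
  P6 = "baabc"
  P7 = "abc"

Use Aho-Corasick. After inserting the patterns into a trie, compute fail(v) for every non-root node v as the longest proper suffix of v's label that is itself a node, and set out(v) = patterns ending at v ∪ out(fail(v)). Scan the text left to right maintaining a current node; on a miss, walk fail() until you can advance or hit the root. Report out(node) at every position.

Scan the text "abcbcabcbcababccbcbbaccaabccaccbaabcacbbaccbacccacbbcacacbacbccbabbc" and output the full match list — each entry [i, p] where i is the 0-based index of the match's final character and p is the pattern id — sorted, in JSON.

Construct AC machine:
Trie (insert patterns):
  n0 'ε': a→8 b→3 c→1
  n1 'c': b→2
  n2 'cb': b→9  [P0 ends]
  n3 'b': a→13 c→4
  n4 'bc': a→5  [P3 ends]
  n5 'bca': b→6
  n6 'bcab': a→7
  n7 'bcaba': ·  [P1 ends]
  n8 'a': b→19  [P2 ends]
  n9 'cbb': a→10
  n10 'cbba': c→11
  n11 'cbbac': c→12
  n12 'cbbacc': ·  [P4 ends]
  n13 'ba': a→16 c→14
  n14 'bac': c→15
  n15 'bacc': ·  [P5 ends]
  n16 'baa': b→17
  n17 'baab': c→18
  n18 'baabc': ·  [P6 ends]
  n19 'ab': c→20
  n20 'abc': ·  [P7 ends]

BFS fail/out derivation:
  n1('c'): parent n0 fail=0; on 'c' 0 → fail=0;  out ∅∪∅=∅
  n3('b'): parent n0 fail=0; on 'b' 0 → fail=0;  out ∅∪∅=∅
  n8('a'): parent n0 fail=0; on 'a' 0 → fail=0;  out {2}∪∅={2}
  n2('cb'): parent n1 fail=0; on 'b' 0 → fail=3;  out {0}∪∅={0}
  n4('bc'): parent n3 fail=0; on 'c' 0 → fail=1;  out {3}∪∅={3}
  n13('ba'): parent n3 fail=0; on 'a' 0 → fail=8;  out ∅∪{2}={2}
  n19('ab'): parent n8 fail=0; on 'b' 0 → fail=3;  out ∅∪∅=∅
  n5('bca'): parent n4 fail=1; on 'a' 1→0 → fail=8;  out ∅∪{2}={2}
  n9('cbb'): parent n2 fail=3; on 'b' 3→0 → fail=3;  out ∅∪∅=∅
  n14('bac'): parent n13 fail=8; on 'c' 8→0 → fail=1;  out ∅∪∅=∅
  n16('baa'): parent n13 fail=8; on 'a' 8→0 → fail=8;  out ∅∪{2}={2}
  n20('abc'): parent n19 fail=3; on 'c' 3 → fail=4;  out {7}∪{3}={3,7}
  n6('bcab'): parent n5 fail=8; on 'b' 8 → fail=19;  out ∅∪∅=∅
  n10('cbba'): parent n9 fail=3; on 'a' 3 → fail=13;  out ∅∪{2}={2}
  n15('bacc'): parent n14 fail=1; on 'c' 1→0 → fail=1;  out {5}∪∅={5}
  n17('baab'): parent n16 fail=8; on 'b' 8 → fail=19;  out ∅∪∅=∅
  n7('bcaba'): parent n6 fail=19; on 'a' 19→3 → fail=13;  out {1}∪{2}={1,2}
  n11('cbbac'): parent n10 fail=13; on 'c' 13 → fail=14;  out ∅∪∅=∅
  n18('baabc'): parent n17 fail=19; on 'c' 19 → fail=20;  out {6}∪{3,7}={3,6,7}
  n12('cbbacc'): parent n11 fail=14; on 'c' 14 → fail=15;  out {4}∪{5}={4,5}

Text stream:
[0] read 'a'  n0⇒n8  emit P2@[0:0]
[1] read 'b'  n8⇒n19
[2] read 'c'  n19⇒n20  emit P3@[1:2],P7@[0:2]
[3] read 'b'  n20⇒n2 ·f  emit P0@[2:3]
[4] read 'c'  n2⇒n4 ·f  emit P3@[3:4]
[5] read 'a'  n4⇒n5  emit P2@[5:5]
[6] read 'b'  n5⇒n6
[7] read 'c'  n6⇒n20 ·f  emit P3@[6:7],P7@[5:7]
[8] read 'b'  n20⇒n2 ·f  emit P0@[7:8]
[9] read 'c'  n2⇒n4 ·f  emit P3@[8:9]
[10] read 'a'  n4⇒n5  emit P2@[10:10]
[11] read 'b'  n5⇒n6
[12] read 'a'  n6⇒n7  emit P1@[8:12],P2@[12:12]
[13] read 'b'  n7⇒n19 ·f
[14] read 'c'  n19⇒n20  emit P3@[13:14],P7@[12:14]
[15] read 'c'  n20⇒n1 ·f
[16] read 'b'  n1⇒n2  emit P0@[15:16]
[17] read 'c'  n2⇒n4 ·f  emit P3@[16:17]
[18] read 'b'  n4⇒n2 ·f  emit P0@[17:18]
[19] read 'b'  n2⇒n9
[20] read 'a'  n9⇒n10  emit P2@[20:20]
[21] read 'c'  n10⇒n11
[22] read 'c'  n11⇒n12  emit P4@[17:22],P5@[19:22]
[23] read 'a'  n12⇒n8 ·f  emit P2@[23:23]
[24] read 'a'  n8⇒n8 ·f  emit P2@[24:24]
[25] read 'b'  n8⇒n19
[26] read 'c'  n19⇒n20  emit P3@[25:26],P7@[24:26]
[27] read 'c'  n20⇒n1 ·f
[28] read 'a'  n1⇒n8 ·f  emit P2@[28:28]
[29] read 'c'  n8⇒n1 ·f
[30] read 'c'  n1⇒n1 ·f
[31] read 'b'  n1⇒n2  emit P0@[30:31]
[32] read 'a'  n2⇒n13 ·f  emit P2@[32:32]
[33] read 'a'  n13⇒n16  emit P2@[33:33]
[34] read 'b'  n16⇒n17
[35] read 'c'  n17⇒n18  emit P3@[34:35],P6@[31:35],P7@[33:35]
[36] read 'a'  n18⇒n5 ·f  emit P2@[36:36]
[37] read 'c'  n5⇒n1 ·f
[38] read 'b'  n1⇒n2  emit P0@[37:38]
[39] read 'b'  n2⇒n9
[40] read 'a'  n9⇒n10  emit P2@[40:40]
[41] read 'c'  n10⇒n11
[42] read 'c'  n11⇒n12  emit P4@[37:42],P5@[39:42]
[43] read 'b'  n12⇒n2 ·f  emit P0@[42:43]
[44] read 'a'  n2⇒n13 ·f  emit P2@[44:44]
[45] read 'c'  n13⇒n14
[46] read 'c'  n14⇒n15  emit P5@[43:46]
[47] read 'c'  n15⇒n1 ·f
[48] read 'a'  n1⇒n8 ·f  emit P2@[48:48]
[49] read 'c'  n8⇒n1 ·f
[50] read 'b'  n1⇒n2  emit P0@[49:50]
[51] read 'b'  n2⇒n9
[52] read 'c'  n9⇒n4 ·f  emit P3@[51:52]
[53] read 'a'  n4⇒n5  emit P2@[53:53]
[54] read 'c'  n5⇒n1 ·f
[55] read 'a'  n1⇒n8 ·f  emit P2@[55:55]
[56] read 'c'  n8⇒n1 ·f
[57] read 'b'  n1⇒n2  emit P0@[56:57]
[58] read 'a'  n2⇒n13 ·f  emit P2@[58:58]
[59] read 'c'  n13⇒n14
[60] read 'b'  n14⇒n2 ·f  emit P0@[59:60]
[61] read 'c'  n2⇒n4 ·f  emit P3@[60:61]
[62] read 'c'  n4⇒n1 ·f
[63] read 'b'  n1⇒n2  emit P0@[62:63]
[64] read 'a'  n2⇒n13 ·f  emit P2@[64:64]
[65] read 'b'  n13⇒n19 ·f
[66] read 'b'  n19⇒n3 ·f
[67] read 'c'  n3⇒n4  emit P3@[66:67]

Matches: [[0,2],[2,3],[2,7],[3,0],[4,3],[5,2],[7,3],[7,7],[8,0],[9,3],[10,2],[12,1],[12,2],[14,3],[14,7],[16,0],[17,3],[18,0],[20,2],[22,4],[22,5],[23,2],[24,2],[26,3],[26,7],[28,2],[31,0],[32,2],[33,2],[35,3],[35,6],[35,7],[36,2],[38,0],[40,2],[42,4],[42,5],[43,0],[44,2],[46,5],[48,2],[50,0],[52,3],[53,2],[55,2],[57,0],[58,2],[60,0],[61,3],[63,0],[64,2],[67,3]]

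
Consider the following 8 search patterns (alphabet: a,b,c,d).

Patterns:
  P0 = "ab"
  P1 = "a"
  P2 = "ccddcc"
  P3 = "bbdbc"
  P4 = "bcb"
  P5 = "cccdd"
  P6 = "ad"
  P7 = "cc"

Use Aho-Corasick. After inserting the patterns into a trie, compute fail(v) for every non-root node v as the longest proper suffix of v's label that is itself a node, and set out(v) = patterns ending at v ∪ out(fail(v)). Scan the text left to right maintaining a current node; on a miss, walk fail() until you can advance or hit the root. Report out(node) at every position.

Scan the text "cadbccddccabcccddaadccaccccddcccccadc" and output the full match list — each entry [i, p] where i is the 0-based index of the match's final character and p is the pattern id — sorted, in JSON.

Construct AC machine:
Trie nodes:
  n0 'ε': a→1 b→9 c→3
  n1 'a': b→2 d→19  ←P1
  n2 'ab': ·  ←P0
  n3 'c': c→4
  n4 'cc': c→16 d→5  ←P7
  n5 'ccd': d→6
  n6 'ccdd': c→7
  n7 'ccddc': c→8
  n8 'ccddcc': ·  ←P2
  n9 'b': b→10 c→14
  n10 'bb': d→11
  n11 'bbd': b→12
  n12 'bbdb': c→13
  n13 'bbdbc': ·  ←P3
  n14 'bc': b→15
  n15 'bcb': ·  ←P4
  n16 'ccc': d→17
  n17 'cccd': d→18
  n18 'cccdd': ·  ←P5
  n19 'ad': ·  ←P6

BFS fail/out derivation:
  n1('a'): parent n0 fail=0; on 'a' 0 → fail=0;  out {1}∪∅={1}
  n3('c'): parent n0 fail=0; on 'c' 0 → fail=0;  out ∅∪∅=∅
  n9('b'): parent n0 fail=0; on 'b' 0 → fail=0;  out ∅∪∅=∅
  n2('ab'): parent n1 fail=0; on 'b' 0 → fail=9;  out {0}∪∅={0}
  n4('cc'): parent n3 fail=0; on 'c' 0 → fail=3;  out {7}∪∅={7}
  n10('bb'): parent n9 fail=0; on 'b' 0 → fail=9;  out ∅∪∅=∅
  n14('bc'): parent n9 fail=0; on 'c' 0 → fail=3;  out ∅∪∅=∅
  n19('ad'): parent n1 fail=0; on 'd' 0 → fail=0;  out {6}∪∅={6}
  n5('ccd'): parent n4 fail=3; on 'd' 3→0 → fail=0;  out ∅∪∅=∅
  n11('bbd'): parent n10 fail=9; on 'd' 9→0 → fail=0;  out ∅∪∅=∅
  n15('bcb'): parent n14 fail=3; on 'b' 3→0 → fail=9;  out {4}∪∅={4}
  n16('ccc'): parent n4 fail=3; on 'c' 3 → fail=4;  out ∅∪{7}={7}
  n6('ccdd'): parent n5 fail=0; on 'd' 0 → fail=0;  out ∅∪∅=∅
  n12('bbdb'): parent n11 fail=0; on 'b' 0 → fail=9;  out ∅∪∅=∅
  n17('cccd'): parent n16 fail=4; on 'd' 4 → fail=5;  out ∅∪∅=∅
  n7('ccddc'): parent n6 fail=0; on 'c' 0 → fail=3;  out ∅∪∅=∅
  n13('bbdbc'): parent n12 fail=9; on 'c' 9 → fail=14;  out {3}∪∅={3}
  n18('cccdd'): parent n17 fail=5; on 'd' 5 → fail=6;  out {5}∪∅={5}
  n8('ccddcc'): parent n7 fail=3; on 'c' 3 → fail=4;  out {2}∪{7}={2,7}

Text stream:
i=0 'c': node 0→3
i=1 'a': node 3→1 (fail-walked)  ** P1@[1:1]
i=2 'd': node 1→19  ** P6@[1:2]
i=3 'b': node 19→9 (fail-walked)
i=4 'c': node 9→14
i=5 'c': node 14→4 (fail-walked)  ** P7@[4:5]
i=6 'd': node 4→5
i=7 'd': node 5→6
i=8 'c': node 6→7
i=9 'c': node 7→8  ** P2@[4:9],P7@[8:9]
i=10 'a': node 8→1 (fail-walked)  ** P1@[10:10]
i=11 'b': node 1→2  ** P0@[10:11]
i=12 'c': node 2→14 (fail-walked)
i=13 'c': node 14→4 (fail-walked)  ** P7@[12:13]
i=14 'c': node 4→16  ** P7@[13:14]
i=15 'd': node 16→17
i=16 'd': node 17→18  ** P5@[12:16]
i=17 'a': node 18→1 (fail-walked)  ** P1@[17:17]
i=18 'a': node 1→1 (fail-walked)  ** P1@[18:18]
i=19 'd': node 1→19  ** P6@[18:19]
i=20 'c': node 19→3 (fail-walked)
i=21 'c': node 3→4  ** P7@[20:21]
i=22 'a': node 4→1 (fail-walked)  ** P1@[22:22]
i=23 'c': node 1→3 (fail-walked)
i=24 'c': node 3→4  ** P7@[23:24]
i=25 'c': node 4→16  ** P7@[24:25]
i=26 'c': node 16→16 (fail-walked)  ** P7@[25:26]
i=27 'd': node 16→17
i=28 'd': node 17→18  ** P5@[24:28]
i=29 'c': node 18→7 (fail-walked)
i=30 'c': node 7→8  ** P2@[25:30],P7@[29:30]
i=31 'c': node 8→16 (fail-walked)  ** P7@[30:31]
i=32 'c': node 16→16 (fail-walked)  ** P7@[31:32]
i=33 'c': node 16→16 (fail-walked)  ** P7@[32:33]
i=34 'a': node 16→1 (fail-walked)  ** P1@[34:34]
i=35 'd': node 1→19  ** P6@[34:35]
i=36 'c': node 19→3 (fail-walked)

Matches: [[1,1],[2,6],[5,7],[9,2],[9,7],[10,1],[11,0],[13,7],[14,7],[16,5],[17,1],[18,1],[19,6],[21,7],[22,1],[24,7],[25,7],[26,7],[28,5],[30,2],[30,7],[31,7],[32,7],[33,7],[34,1],[35,6]]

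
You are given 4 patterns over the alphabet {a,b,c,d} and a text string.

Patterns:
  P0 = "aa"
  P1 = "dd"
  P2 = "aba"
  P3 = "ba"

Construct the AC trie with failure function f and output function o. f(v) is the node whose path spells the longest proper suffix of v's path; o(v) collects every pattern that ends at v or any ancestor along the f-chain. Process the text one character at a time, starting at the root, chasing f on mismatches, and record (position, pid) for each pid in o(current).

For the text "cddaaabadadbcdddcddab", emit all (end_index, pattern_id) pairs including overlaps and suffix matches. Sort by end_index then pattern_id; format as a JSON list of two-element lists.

Build:
Trie nodes:
  0='ε' goto a→1 b→7 d→3
  1='a' goto a→2 b→5
  2='aa' goto ·  ←P0
  3='d' goto d→4
  4='dd' goto ·  ←P1
  5='ab' goto a→6
  6='aba' goto ·  ←P2
  7='b' goto a→8
  8='ba' goto ·  ←P3

Failure links (BFS by depth):
  fail(1) 'a': from fail(0)=0 chase 'a': 0 ⇒ 0;  out=∅∪out(0)=∅
  fail(3) 'd': from fail(0)=0 chase 'd': 0 ⇒ 0;  out=∅∪out(0)=∅
  fail(7) 'b': from fail(0)=0 chase 'b': 0 ⇒ 0;  out=∅∪out(0)=∅
  fail(2) 'aa': from fail(1)=0 chase 'a': 0 ⇒ 1;  out={0}∪out(1)={0}
  fail(4) 'dd': from fail(3)=0 chase 'd': 0 ⇒ 3;  out={1}∪out(3)={1}
  fail(5) 'ab': from fail(1)=0 chase 'b': 0 ⇒ 7;  out=∅∪out(7)=∅
  fail(8) 'ba': from fail(7)=0 chase 'a': 0 ⇒ 1;  out={3}∪out(1)={3}
  fail(6) 'aba': from fail(5)=7 chase 'a': 7 ⇒ 8;  out={2}∪out(8)={2,3}

Run:
pos 0 'c': at 0
pos 1 'd': at 3
pos 2 'd': at 4  emit P1@[1:2]
pos 3 'a': at 1 (fail-walked)
pos 4 'a': at 2  emit P0@[3:4]
pos 5 'a': at 2 (fail-walked)  emit P0@[4:5]
pos 6 'b': at 5 (fail-walked)
pos 7 'a': at 6  emit P2@[5:7],P3@[6:7]
pos 8 'd': at 3 (fail-walked)
pos 9 'a': at 1 (fail-walked)
pos 10 'd': at 3 (fail-walked)
pos 11 'b': at 7 (fail-walked)
pos 12 'c': at 0 (fail-walked)
pos 13 'd': at 3
pos 14 'd': at 4  emit P1@[13:14]
pos 15 'd': at 4 (fail-walked)  emit P1@[14:15]
pos 16 'c': at 0 (fail-walked)
pos 17 'd': at 3
pos 18 'd': at 4  emit P1@[17:18]
pos 19 'a': at 1 (fail-walked)
pos 20 'b': at 5

Matches: [[2,1],[4,0],[5,0],[7,2],[7,3],[14,1],[15,1],[18,1]]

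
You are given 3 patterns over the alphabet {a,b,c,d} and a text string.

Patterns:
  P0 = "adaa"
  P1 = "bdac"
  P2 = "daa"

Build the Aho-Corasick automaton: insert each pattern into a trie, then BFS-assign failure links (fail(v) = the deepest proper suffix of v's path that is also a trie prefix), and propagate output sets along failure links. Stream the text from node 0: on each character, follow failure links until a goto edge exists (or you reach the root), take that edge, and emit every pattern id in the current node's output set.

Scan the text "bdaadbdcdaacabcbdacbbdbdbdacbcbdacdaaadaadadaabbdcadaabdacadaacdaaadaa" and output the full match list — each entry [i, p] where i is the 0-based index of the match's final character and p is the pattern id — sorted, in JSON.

Construct AC machine:
Trie (insert patterns):
  n0 'ε': a→1 b→5 d→9
  n1 'a': d→2
  n2 'ad': a→3
  n3 'ada': a→4
  n4 'adaa': ·  ←P0
  n5 'b': d→6
  n6 'bd': a→7
  n7 'bda': c→8
  n8 'bdac': ·  ←P1
  n9 'd': a→10
  n10 'da': a→11
  n11 'daa': ·  ←P2

BFS fail/out derivation:
  fail(1) 'a': from fail(0)=0 chase 'a': 0 ⇒ 0;  out=∅∪out(0)=∅
  fail(5) 'b': from fail(0)=0 chase 'b': 0 ⇒ 0;  out=∅∪out(0)=∅
  fail(9) 'd': from fail(0)=0 chase 'd': 0 ⇒ 0;  out=∅∪out(0)=∅
  fail(2) 'ad': from fail(1)=0 chase 'd': 0 ⇒ 9;  out=∅∪out(9)=∅
  fail(6) 'bd': from fail(5)=0 chase 'd': 0 ⇒ 9;  out=∅∪out(9)=∅
  fail(10) 'da': from fail(9)=0 chase 'a': 0 ⇒ 1;  out=∅∪out(1)=∅
  fail(3) 'ada': from fail(2)=9 chase 'a': 9 ⇒ 10;  out=∅∪out(10)=∅
  fail(7) 'bda': from fail(6)=9 chase 'a': 9 ⇒ 10;  out=∅∪out(10)=∅
  fail(11) 'daa': from fail(10)=1 chase 'a': 1→0 ⇒ 1;  out={2}∪out(1)={2}
  fail(4) 'adaa': from fail(3)=10 chase 'a': 10 ⇒ 11;  out={0}∪out(11)={0,2}
  fail(8) 'bdac': from fail(7)=10 chase 'c': 10→1→0 ⇒ 0;  out={1}∪out(0)={1}

Run:
pos 0 'b': at 5
pos 1 'd': at 6
pos 2 'a': at 7
pos 3 'a': at 11 ·f  → match P2@[1:3]
pos 4 'd': at 2 ·f
pos 5 'b': at 5 ·f
pos 6 'd': at 6
pos 7 'c': at 0 ·f
pos 8 'd': at 9
pos 9 'a': at 10
pos 10 'a': at 11  → match P2@[8:10]
pos 11 'c': at 0 ·f
pos 12 'a': at 1
pos 13 'b': at 5 ·f
pos 14 'c': at 0 ·f
pos 15 'b': at 5
pos 16 'd': at 6
pos 17 'a': at 7
pos 18 'c': at 8  → match P1@[15:18]
pos 19 'b': at 5 ·f
pos 20 'b': at 5 ·f
pos 21 'd': at 6
pos 22 'b': at 5 ·f
pos 23 'd': at 6
pos 24 'b': at 5 ·f
pos 25 'd': at 6
pos 26 'a': at 7
pos 27 'c': at 8  → match P1@[24:27]
pos 28 'b': at 5 ·f
pos 29 'c': at 0 ·f
pos 30 'b': at 5
pos 31 'd': at 6
pos 32 'a': at 7
pos 33 'c': at 8  → match P1@[30:33]
pos 34 'd': at 9 ·f
pos 35 'a': at 10
pos 36 'a': at 11  → match P2@[34:36]
pos 37 'a': at 1 ·f
pos 38 'd': at 2
pos 39 'a': at 3
pos 40 'a': at 4  → match P0@[37:40],P2@[38:40]
pos 41 'd': at 2 ·f
pos 42 'a': at 3
pos 43 'd': at 2 ·f
pos 44 'a': at 3
pos 45 'a': at 4  → match P0@[42:45],P2@[43:45]
pos 46 'b': at 5 ·f
pos 47 'b': at 5 ·f
pos 48 'd': at 6
pos 49 'c': at 0 ·f
pos 50 'a': at 1
pos 51 'd': at 2
pos 52 'a': at 3
pos 53 'a': at 4  → match P0@[50:53],P2@[51:53]
pos 54 'b': at 5 ·f
pos 55 'd': at 6
pos 56 'a': at 7
pos 57 'c': at 8  → match P1@[54:57]
pos 58 'a': at 1 ·f
pos 59 'd': at 2
pos 60 'a': at 3
pos 61 'a': at 4  → match P0@[58:61],P2@[59:61]
pos 62 'c': at 0 ·f
pos 63 'd': at 9
pos 64 'a': at 10
pos 65 'a': at 11  → match P2@[63:65]
pos 66 'a': at 1 ·f
pos 67 'd': at 2
pos 68 'a': at 3
pos 69 'a': at 4  → match P0@[66:69],P2@[67:69]

Matches: [[3,2],[10,2],[18,1],[27,1],[33,1],[36,2],[40,0],[40,2],[45,0],[45,2],[53,0],[53,2],[57,1],[61,0],[61,2],[65,2],[69,0],[69,2]]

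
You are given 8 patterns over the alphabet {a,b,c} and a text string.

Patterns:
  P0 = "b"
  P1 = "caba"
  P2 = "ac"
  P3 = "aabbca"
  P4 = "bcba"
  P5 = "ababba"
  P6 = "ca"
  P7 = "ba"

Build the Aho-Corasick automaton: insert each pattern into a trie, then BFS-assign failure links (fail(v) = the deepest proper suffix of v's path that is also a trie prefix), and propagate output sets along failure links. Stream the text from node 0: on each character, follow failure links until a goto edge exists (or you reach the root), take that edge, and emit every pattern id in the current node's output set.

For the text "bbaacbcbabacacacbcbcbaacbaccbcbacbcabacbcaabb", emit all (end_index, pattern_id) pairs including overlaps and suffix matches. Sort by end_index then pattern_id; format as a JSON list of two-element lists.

Build:
Trie nodes:
  n0 'ε': a→6 b→1 c→2
  n1 'b': a→21 c→13  ←P0
  n2 'c': a→3
  n3 'ca': b→4  ←P6
  n4 'cab': a→5
  n5 'caba': ·  ←P1
  n6 'a': a→8 b→16 c→7
  n7 'ac': ·  ←P2
  n8 'aa': b→9
  n9 'aab': b→10
  n10 'aabb': c→11
  n11 'aabbc': a→12
  n12 'aabbca': ·  ←P3
  n13 'bc': b→14
  n14 'bcb': a→15
  n15 'bcba': ·  ←P4
  n16 'ab': a→17
  n17 'aba': b→18
  n18 'abab': b→19
  n19 'ababb': a→20
  n20 'ababba': ·  ←P5
  n21 'ba': ·  ←P7

BFS fail/out derivation:
  fail(1) 'b': from fail(0)=0 chase 'b': 0 ⇒ 0;  out={0}∪out(0)={0}
  fail(2) 'c': from fail(0)=0 chase 'c': 0 ⇒ 0;  out=∅∪out(0)=∅
  fail(6) 'a': from fail(0)=0 chase 'a': 0 ⇒ 0;  out=∅∪out(0)=∅
  fail(3) 'ca': from fail(2)=0 chase 'a': 0 ⇒ 6;  out={6}∪out(6)={6}
  fail(7) 'ac': from fail(6)=0 chase 'c': 0 ⇒ 2;  out={2}∪out(2)={2}
  fail(8) 'aa': from fail(6)=0 chase 'a': 0 ⇒ 6;  out=∅∪out(6)=∅
  fail(13) 'bc': from fail(1)=0 chase 'c': 0 ⇒ 2;  out=∅∪out(2)=∅
  fail(16) 'ab': from fail(6)=0 chase 'b': 0 ⇒ 1;  out=∅∪out(1)={0}
  fail(21) 'ba': from fail(1)=0 chase 'a': 0 ⇒ 6;  out={7}∪out(6)={7}
  fail(4) 'cab': from fail(3)=6 chase 'b': 6 ⇒ 16;  out=∅∪out(16)={0}
  fail(9) 'aab': from fail(8)=6 chase 'b': 6 ⇒ 16;  out=∅∪out(16)={0}
  fail(14) 'bcb': from fail(13)=2 chase 'b': 2→0 ⇒ 1;  out=∅∪out(1)={0}
  fail(17) 'aba': from fail(16)=1 chase 'a': 1 ⇒ 21;  out=∅∪out(21)={7}
  fail(5) 'caba': from fail(4)=16 chase 'a': 16 ⇒ 17;  out={1}∪out(17)={1,7}
  fail(10) 'aabb': from fail(9)=16 chase 'b': 16→1→0 ⇒ 1;  out=∅∪out(1)={0}
  fail(15) 'bcba': from fail(14)=1 chase 'a': 1 ⇒ 21;  out={4}∪out(21)={4,7}
  fail(18) 'abab': from fail(17)=21 chase 'b': 21→6 ⇒ 16;  out=∅∪out(16)={0}
  fail(11) 'aabbc': from fail(10)=1 chase 'c': 1 ⇒ 13;  out=∅∪out(13)=∅
  fail(19) 'ababb': from fail(18)=16 chase 'b': 16→1→0 ⇒ 1;  out=∅∪out(1)={0}
  fail(12) 'aabbca': from fail(11)=13 chase 'a': 13→2 ⇒ 3;  out={3}∪out(3)={3,6}
  fail(20) 'ababba': from fail(19)=1 chase 'a': 1 ⇒ 21;  out={5}∪out(21)={5,7}

Text stream:
pos 0 'b': at 1  → match P0@[0:0]
pos 1 'b': at 1 (fail-walked)  → match P0@[1:1]
pos 2 'a': at 21  → match P7@[1:2]
pos 3 'a': at 8 (fail-walked)
pos 4 'c': at 7 (fail-walked)  → match P2@[3:4]
pos 5 'b': at 1 (fail-walked)  → match P0@[5:5]
pos 6 'c': at 13
pos 7 'b': at 14  → match P0@[7:7]
pos 8 'a': at 15  → match P4@[5:8],P7@[7:8]
pos 9 'b': at 16 (fail-walked)  → match P0@[9:9]
pos 10 'a': at 17  → match P7@[9:10]
pos 11 'c': at 7 (fail-walked)  → match P2@[10:11]
pos 12 'a': at 3 (fail-walked)  → match P6@[11:12]
pos 13 'c': at 7 (fail-walked)  → match P2@[12:13]
pos 14 'a': at 3 (fail-walked)  → match P6@[13:14]
pos 15 'c': at 7 (fail-walked)  → match P2@[14:15]
pos 16 'b': at 1 (fail-walked)  → match P0@[16:16]
pos 17 'c': at 13
pos 18 'b': at 14  → match P0@[18:18]
pos 19 'c': at 13 (fail-walked)
pos 20 'b': at 14  → match P0@[20:20]
pos 21 'a': at 15  → match P4@[18:21],P7@[20:21]
pos 22 'a': at 8 (fail-walked)
pos 23 'c': at 7 (fail-walked)  → match P2@[22:23]
pos 24 'b': at 1 (fail-walked)  → match P0@[24:24]
pos 25 'a': at 21  → match P7@[24:25]
pos 26 'c': at 7 (fail-walked)  → match P2@[25:26]
pos 27 'c': at 2 (fail-walked)
pos 28 'b': at 1 (fail-walked)  → match P0@[28:28]
pos 29 'c': at 13
pos 30 'b': at 14  → match P0@[30:30]
pos 31 'a': at 15  → match P4@[28:31],P7@[30:31]
pos 32 'c': at 7 (fail-walked)  → match P2@[31:32]
pos 33 'b': at 1 (fail-walked)  → match P0@[33:33]
pos 34 'c': at 13
pos 35 'a': at 3 (fail-walked)  → match P6@[34:35]
pos 36 'b': at 4  → match P0@[36:36]
pos 37 'a': at 5  → match P1@[34:37],P7@[36:37]
pos 38 'c': at 7 (fail-walked)  → match P2@[37:38]
pos 39 'b': at 1 (fail-walked)  → match P0@[39:39]
pos 40 'c': at 13
pos 41 'a': at 3 (fail-walked)  → match P6@[40:41]
pos 42 'a': at 8 (fail-walked)
pos 43 'b': at 9  → match P0@[43:43]
pos 44 'b': at 10  → match P0@[44:44]

Matches: [[0,0],[1,0],[2,7],[4,2],[5,0],[7,0],[8,4],[8,7],[9,0],[10,7],[11,2],[12,6],[13,2],[14,6],[15,2],[16,0],[18,0],[20,0],[21,4],[21,7],[23,2],[24,0],[25,7],[26,2],[28,0],[30,0],[31,4],[31,7],[32,2],[33,0],[35,6],[36,0],[37,1],[37,7],[38,2],[39,0],[41,6],[43,0],[44,0]]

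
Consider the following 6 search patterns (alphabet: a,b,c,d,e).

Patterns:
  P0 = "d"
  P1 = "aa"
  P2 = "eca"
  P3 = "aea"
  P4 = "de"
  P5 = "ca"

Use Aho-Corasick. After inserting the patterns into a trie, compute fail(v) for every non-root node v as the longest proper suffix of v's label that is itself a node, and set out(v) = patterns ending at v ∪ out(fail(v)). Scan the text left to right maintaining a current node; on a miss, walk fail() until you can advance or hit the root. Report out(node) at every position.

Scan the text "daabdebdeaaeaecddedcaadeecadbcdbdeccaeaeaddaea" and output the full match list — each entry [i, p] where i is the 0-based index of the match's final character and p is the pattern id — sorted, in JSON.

Build automaton:
Trie nodes:
  0='ε' goto a→2 c→10 d→1 e→4
  1='d' goto e→9  ←P0
  2='a' goto a→3 e→7
  3='aa' goto ·  ←P1
  4='e' goto c→5
  5='ec' goto a→6
  6='eca' goto ·  ←P2
  7='ae' goto a→8
  8='aea' goto ·  ←P3
  9='de' goto ·  ←P4
  10='c' goto a→11
  11='ca' goto ·  ←P5

BFS fail/out derivation:
  fail(1) 'd': from fail(0)=0 chase 'd': 0 ⇒ 0;  out={0}∪out(0)={0}
  fail(2) 'a': from fail(0)=0 chase 'a': 0 ⇒ 0;  out=∅∪out(0)=∅
  fail(4) 'e': from fail(0)=0 chase 'e': 0 ⇒ 0;  out=∅∪out(0)=∅
  fail(10) 'c': from fail(0)=0 chase 'c': 0 ⇒ 0;  out=∅∪out(0)=∅
  fail(3) 'aa': from fail(2)=0 chase 'a': 0 ⇒ 2;  out={1}∪out(2)={1}
  fail(5) 'ec': from fail(4)=0 chase 'c': 0 ⇒ 10;  out=∅∪out(10)=∅
  fail(7) 'ae': from fail(2)=0 chase 'e': 0 ⇒ 4;  out=∅∪out(4)=∅
  fail(9) 'de': from fail(1)=0 chase 'e': 0 ⇒ 4;  out={4}∪out(4)={4}
  fail(11) 'ca': from fail(10)=0 chase 'a': 0 ⇒ 2;  out={5}∪out(2)={5}
  fail(6) 'eca': from fail(5)=10 chase 'a': 10 ⇒ 11;  out={2}∪out(11)={2,5}
  fail(8) 'aea': from fail(7)=4 chase 'a': 4→0 ⇒ 2;  out={3}∪out(2)={3}

Text stream:
[0] read 'd'  n0⇒n1  ** P0@[0:0]
[1] read 'a'  n1⇒n2 (via fail)
[2] read 'a'  n2⇒n3  ** P1@[1:2]
[3] read 'b'  n3⇒n0 (via fail)
[4] read 'd'  n0⇒n1  ** P0@[4:4]
[5] read 'e'  n1⇒n9  ** P4@[4:5]
[6] read 'b'  n9⇒n0 (via fail)
[7] read 'd'  n0⇒n1  ** P0@[7:7]
[8] read 'e'  n1⇒n9  ** P4@[7:8]
[9] read 'a'  n9⇒n2 (via fail)
[10] read 'a'  n2⇒n3  ** P1@[9:10]
[11] read 'e'  n3⇒n7 (via fail)
[12] read 'a'  n7⇒n8  ** P3@[10:12]
[13] read 'e'  n8⇒n7 (via fail)
[14] read 'c'  n7⇒n5 (via fail)
[15] read 'd'  n5⇒n1 (via fail)  ** P0@[15:15]
[16] read 'd'  n1⇒n1 (via fail)  ** P0@[16:16]
[17] read 'e'  n1⇒n9  ** P4@[16:17]
[18] read 'd'  n9⇒n1 (via fail)  ** P0@[18:18]
[19] read 'c'  n1⇒n10 (via fail)
[20] read 'a'  n10⇒n11  ** P5@[19:20]
[21] read 'a'  n11⇒n3 (via fail)  ** P1@[20:21]
[22] read 'd'  n3⇒n1 (via fail)  ** P0@[22:22]
[23] read 'e'  n1⇒n9  ** P4@[22:23]
[24] read 'e'  n9⇒n4 (via fail)
[25] read 'c'  n4⇒n5
[26] read 'a'  n5⇒n6  ** P2@[24:26],P5@[25:26]
[27] read 'd'  n6⇒n1 (via fail)  ** P0@[27:27]
[28] read 'b'  n1⇒n0 (via fail)
[29] read 'c'  n0⇒n10
[30] read 'd'  n10⇒n1 (via fail)  ** P0@[30:30]
[31] read 'b'  n1⇒n0 (via fail)
[32] read 'd'  n0⇒n1  ** P0@[32:32]
[33] read 'e'  n1⇒n9  ** P4@[32:33]
[34] read 'c'  n9⇒n5 (via fail)
[35] read 'c'  n5⇒n10 (via fail)
[36] read 'a'  n10⇒n11  ** P5@[35:36]
[37] read 'e'  n11⇒n7 (via fail)
[38] read 'a'  n7⇒n8  ** P3@[36:38]
[39] read 'e'  n8⇒n7 (via fail)
[40] read 'a'  n7⇒n8  ** P3@[38:40]
[41] read 'd'  n8⇒n1 (via fail)  ** P0@[41:41]
[42] read 'd'  n1⇒n1 (via fail)  ** P0@[42:42]
[43] read 'a'  n1⇒n2 (via fail)
[44] read 'e'  n2⇒n7
[45] read 'a'  n7⇒n8  ** P3@[43:45]

All matches (sorted): [[0,0],[2,1],[4,0],[5,4],[7,0],[8,4],[10,1],[12,3],[15,0],[16,0],[17,4],[18,0],[20,5],[21,1],[22,0],[23,4],[26,2],[26,5],[27,0],[30,0],[32,0],[33,4],[36,5],[38,3],[40,3],[41,0],[42,0],[45,3]]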